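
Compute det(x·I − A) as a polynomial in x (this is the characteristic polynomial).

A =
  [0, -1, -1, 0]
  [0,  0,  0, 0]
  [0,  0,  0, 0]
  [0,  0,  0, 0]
x^4

Expanding det(x·I − A) (e.g. by cofactor expansion or by noting that A is similar to its Jordan form J, which has the same characteristic polynomial as A) gives
  χ_A(x) = x^4
which factors as x^4. The eigenvalues (with algebraic multiplicities) are λ = 0 with multiplicity 4.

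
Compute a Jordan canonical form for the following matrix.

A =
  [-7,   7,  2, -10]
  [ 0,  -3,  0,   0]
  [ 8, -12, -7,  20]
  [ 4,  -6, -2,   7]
J_2(-3) ⊕ J_1(-3) ⊕ J_1(-1)

The characteristic polynomial is
  det(x·I − A) = x^4 + 10*x^3 + 36*x^2 + 54*x + 27 = (x + 1)*(x + 3)^3

Eigenvalues and multiplicities (the geometric multiplicity of λ is n − rank(A − λI), which equals the number of Jordan blocks for λ):
  λ = -3: algebraic multiplicity = 3, geometric multiplicity = 2
  λ = -1: algebraic multiplicity = 1, geometric multiplicity = 1

Determining the block sizes for each eigenvalue:
  λ = -3: 2 blocks summing to 3 forces exactly one block of size 2 and the rest size 1 → block sizes [2, 1]
  λ = -1: one block (gm = 1), so the single block has size am = 1 → block sizes [1]

Assembling the blocks gives a Jordan form
J =
  [-3,  1,  0,  0]
  [ 0, -3,  0,  0]
  [ 0,  0, -3,  0]
  [ 0,  0,  0, -1]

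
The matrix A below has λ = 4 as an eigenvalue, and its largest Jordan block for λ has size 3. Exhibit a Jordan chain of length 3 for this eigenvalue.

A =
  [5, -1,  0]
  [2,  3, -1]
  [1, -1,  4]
A Jordan chain for λ = 4 of length 3:
v_1 = (-1, -1, -1)ᵀ
v_2 = (1, 2, 1)ᵀ
v_3 = (1, 0, 0)ᵀ

Let N = A − (4)·I. We want v_3 with N^3 v_3 = 0 but N^2 v_3 ≠ 0; then v_{j-1} := N · v_j for j = 3, …, 2.

Pick v_3 = (1, 0, 0)ᵀ.
Then v_2 = N · v_3 = (1, 2, 1)ᵀ.
Then v_1 = N · v_2 = (-1, -1, -1)ᵀ.

Sanity check: (A − (4)·I) v_1 = (0, 0, 0)ᵀ = 0. ✓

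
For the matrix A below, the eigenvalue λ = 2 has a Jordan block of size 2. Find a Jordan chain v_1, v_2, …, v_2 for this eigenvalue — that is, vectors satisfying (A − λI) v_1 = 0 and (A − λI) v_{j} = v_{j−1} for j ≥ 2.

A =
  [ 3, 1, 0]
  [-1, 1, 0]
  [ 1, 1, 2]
A Jordan chain for λ = 2 of length 2:
v_1 = (1, -1, 1)ᵀ
v_2 = (1, 0, 0)ᵀ

Let N = A − (2)·I. We want v_2 with N^2 v_2 = 0 but N^1 v_2 ≠ 0; then v_{j-1} := N · v_j for j = 2, …, 2.

Pick v_2 = (1, 0, 0)ᵀ.
Then v_1 = N · v_2 = (1, -1, 1)ᵀ.

Sanity check: (A − (2)·I) v_1 = (0, 0, 0)ᵀ = 0. ✓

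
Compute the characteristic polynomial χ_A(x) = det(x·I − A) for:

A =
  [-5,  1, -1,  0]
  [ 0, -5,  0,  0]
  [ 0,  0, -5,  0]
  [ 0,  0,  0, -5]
x^4 + 20*x^3 + 150*x^2 + 500*x + 625

Expanding det(x·I − A) (e.g. by cofactor expansion or by noting that A is similar to its Jordan form J, which has the same characteristic polynomial as A) gives
  χ_A(x) = x^4 + 20*x^3 + 150*x^2 + 500*x + 625
which factors as (x + 5)^4. The eigenvalues (with algebraic multiplicities) are λ = -5 with multiplicity 4.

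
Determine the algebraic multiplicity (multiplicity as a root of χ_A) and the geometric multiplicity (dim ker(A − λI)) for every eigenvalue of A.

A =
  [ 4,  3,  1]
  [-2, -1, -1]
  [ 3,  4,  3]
λ = 2: alg = 3, geom = 1

Step 1 — factor the characteristic polynomial to read off the algebraic multiplicities:
  χ_A(x) = (x - 2)^3

Step 2 — compute geometric multiplicities via the rank-nullity identity g(λ) = n − rank(A − λI):
  rank(A − (2)·I) = 2, so dim ker(A − (2)·I) = n − 2 = 1

Summary:
  λ = 2: algebraic multiplicity = 3, geometric multiplicity = 1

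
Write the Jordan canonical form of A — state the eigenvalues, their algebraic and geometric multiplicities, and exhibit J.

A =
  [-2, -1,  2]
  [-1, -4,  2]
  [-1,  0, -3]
J_3(-3)

The characteristic polynomial is
  det(x·I − A) = x^3 + 9*x^2 + 27*x + 27 = (x + 3)^3

Eigenvalues and multiplicities (the geometric multiplicity of λ is n − rank(A − λI), which equals the number of Jordan blocks for λ):
  λ = -3: algebraic multiplicity = 3, geometric multiplicity = 1

Determining the block sizes for each eigenvalue:
  λ = -3: one block (gm = 1), so the single block has size am = 3 → block sizes [3]

Assembling the blocks gives a Jordan form
J =
  [-3,  1,  0]
  [ 0, -3,  1]
  [ 0,  0, -3]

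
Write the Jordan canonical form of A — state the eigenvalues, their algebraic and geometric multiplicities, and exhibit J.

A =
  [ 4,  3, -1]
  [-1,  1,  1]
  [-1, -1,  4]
J_3(3)

The characteristic polynomial is
  det(x·I − A) = x^3 - 9*x^2 + 27*x - 27 = (x - 3)^3

Eigenvalues and multiplicities (the geometric multiplicity of λ is n − rank(A − λI), which equals the number of Jordan blocks for λ):
  λ = 3: algebraic multiplicity = 3, geometric multiplicity = 1

Determining the block sizes for each eigenvalue:
  λ = 3: one block (gm = 1), so the single block has size am = 3 → block sizes [3]

Assembling the blocks gives a Jordan form
J =
  [3, 1, 0]
  [0, 3, 1]
  [0, 0, 3]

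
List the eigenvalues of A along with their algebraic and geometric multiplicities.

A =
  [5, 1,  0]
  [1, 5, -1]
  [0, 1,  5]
λ = 5: alg = 3, geom = 1

Step 1 — factor the characteristic polynomial to read off the algebraic multiplicities:
  χ_A(x) = (x - 5)^3

Step 2 — compute geometric multiplicities via the rank-nullity identity g(λ) = n − rank(A − λI):
  rank(A − (5)·I) = 2, so dim ker(A − (5)·I) = n − 2 = 1

Summary:
  λ = 5: algebraic multiplicity = 3, geometric multiplicity = 1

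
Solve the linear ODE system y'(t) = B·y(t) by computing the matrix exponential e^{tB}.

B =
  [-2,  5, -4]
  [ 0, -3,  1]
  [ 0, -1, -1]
e^{tB} =
  [exp(-2*t), -t^2*exp(-2*t)/2 + 5*t*exp(-2*t), t^2*exp(-2*t)/2 - 4*t*exp(-2*t)]
  [0, -t*exp(-2*t) + exp(-2*t), t*exp(-2*t)]
  [0, -t*exp(-2*t), t*exp(-2*t) + exp(-2*t)]

Strategy: write B = P · J · P⁻¹ where J is a Jordan canonical form, so e^{tB} = P · e^{tJ} · P⁻¹, and e^{tJ} can be computed block-by-block.

B has Jordan form
J =
  [-2,  1,  0]
  [ 0, -2,  1]
  [ 0,  0, -2]
(up to reordering of blocks).

Per-block formulas:
  For a 3×3 Jordan block J_3(-2): exp(t · J_3(-2)) = e^(-2t)·(I + t·N + (t^2/2)·N^2), where N is the 3×3 nilpotent shift.

After assembling e^{tJ} and conjugating by P, we get:

e^{tB} =
  [exp(-2*t), -t^2*exp(-2*t)/2 + 5*t*exp(-2*t), t^2*exp(-2*t)/2 - 4*t*exp(-2*t)]
  [0, -t*exp(-2*t) + exp(-2*t), t*exp(-2*t)]
  [0, -t*exp(-2*t), t*exp(-2*t) + exp(-2*t)]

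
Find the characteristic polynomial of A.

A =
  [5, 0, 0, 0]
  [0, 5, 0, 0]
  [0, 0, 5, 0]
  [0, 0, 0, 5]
x^4 - 20*x^3 + 150*x^2 - 500*x + 625

Expanding det(x·I − A) (e.g. by cofactor expansion or by noting that A is similar to its Jordan form J, which has the same characteristic polynomial as A) gives
  χ_A(x) = x^4 - 20*x^3 + 150*x^2 - 500*x + 625
which factors as (x - 5)^4. The eigenvalues (with algebraic multiplicities) are λ = 5 with multiplicity 4.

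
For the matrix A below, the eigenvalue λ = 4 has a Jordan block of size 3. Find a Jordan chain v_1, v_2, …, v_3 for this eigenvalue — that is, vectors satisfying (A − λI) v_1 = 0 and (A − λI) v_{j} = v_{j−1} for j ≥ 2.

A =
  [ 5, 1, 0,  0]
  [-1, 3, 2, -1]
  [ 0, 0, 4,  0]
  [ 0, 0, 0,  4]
A Jordan chain for λ = 4 of length 3:
v_1 = (2, -2, 0, 0)ᵀ
v_2 = (0, 2, 0, 0)ᵀ
v_3 = (0, 0, 1, 0)ᵀ

Let N = A − (4)·I. We want v_3 with N^3 v_3 = 0 but N^2 v_3 ≠ 0; then v_{j-1} := N · v_j for j = 3, …, 2.

Pick v_3 = (0, 0, 1, 0)ᵀ.
Then v_2 = N · v_3 = (0, 2, 0, 0)ᵀ.
Then v_1 = N · v_2 = (2, -2, 0, 0)ᵀ.

Sanity check: (A − (4)·I) v_1 = (0, 0, 0, 0)ᵀ = 0. ✓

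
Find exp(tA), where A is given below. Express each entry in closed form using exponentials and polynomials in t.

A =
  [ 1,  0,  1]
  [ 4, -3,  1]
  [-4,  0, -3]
e^{tA} =
  [2*t*exp(-t) + exp(-t), 0, t*exp(-t)]
  [2*t*exp(-t) + exp(-t) - exp(-3*t), exp(-3*t), t*exp(-t)]
  [-4*t*exp(-t), 0, -2*t*exp(-t) + exp(-t)]

Strategy: write A = P · J · P⁻¹ where J is a Jordan canonical form, so e^{tA} = P · e^{tJ} · P⁻¹, and e^{tJ} can be computed block-by-block.

A has Jordan form
J =
  [-3,  0,  0]
  [ 0, -1,  1]
  [ 0,  0, -1]
(up to reordering of blocks).

Per-block formulas:
  For a 2×2 Jordan block J_2(-1): exp(t · J_2(-1)) = e^(-1t)·(I + t·N), where N is the 2×2 nilpotent shift.
  For a 1×1 block at λ = -3: exp(t · [-3]) = [e^(-3t)].

After assembling e^{tJ} and conjugating by P, we get:

e^{tA} =
  [2*t*exp(-t) + exp(-t), 0, t*exp(-t)]
  [2*t*exp(-t) + exp(-t) - exp(-3*t), exp(-3*t), t*exp(-t)]
  [-4*t*exp(-t), 0, -2*t*exp(-t) + exp(-t)]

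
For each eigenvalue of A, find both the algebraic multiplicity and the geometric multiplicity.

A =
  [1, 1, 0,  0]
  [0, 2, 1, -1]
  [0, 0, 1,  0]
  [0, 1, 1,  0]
λ = 1: alg = 4, geom = 2

Step 1 — factor the characteristic polynomial to read off the algebraic multiplicities:
  χ_A(x) = (x - 1)^4

Step 2 — compute geometric multiplicities via the rank-nullity identity g(λ) = n − rank(A − λI):
  rank(A − (1)·I) = 2, so dim ker(A − (1)·I) = n − 2 = 2

Summary:
  λ = 1: algebraic multiplicity = 4, geometric multiplicity = 2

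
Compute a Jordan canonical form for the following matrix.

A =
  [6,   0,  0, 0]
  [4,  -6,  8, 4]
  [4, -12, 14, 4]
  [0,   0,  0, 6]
J_1(2) ⊕ J_1(6) ⊕ J_1(6) ⊕ J_1(6)

The characteristic polynomial is
  det(x·I − A) = x^4 - 20*x^3 + 144*x^2 - 432*x + 432 = (x - 6)^3*(x - 2)

Eigenvalues and multiplicities (the geometric multiplicity of λ is n − rank(A − λI), which equals the number of Jordan blocks for λ):
  λ = 2: algebraic multiplicity = 1, geometric multiplicity = 1
  λ = 6: algebraic multiplicity = 3, geometric multiplicity = 3

Determining the block sizes for each eigenvalue:
  λ = 2: one block (gm = 1), so the single block has size am = 1 → block sizes [1]
  λ = 6: gm = am = 3, so every block has size 1 → block sizes [1, 1, 1]

Assembling the blocks gives a Jordan form
J =
  [2, 0, 0, 0]
  [0, 6, 0, 0]
  [0, 0, 6, 0]
  [0, 0, 0, 6]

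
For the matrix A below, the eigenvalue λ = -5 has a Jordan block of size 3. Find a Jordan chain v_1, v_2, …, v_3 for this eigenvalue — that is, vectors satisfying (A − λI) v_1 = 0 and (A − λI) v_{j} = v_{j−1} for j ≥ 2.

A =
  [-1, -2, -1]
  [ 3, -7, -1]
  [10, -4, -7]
A Jordan chain for λ = -5 of length 3:
v_1 = (0, -4, 8)ᵀ
v_2 = (4, 3, 10)ᵀ
v_3 = (1, 0, 0)ᵀ

Let N = A − (-5)·I. We want v_3 with N^3 v_3 = 0 but N^2 v_3 ≠ 0; then v_{j-1} := N · v_j for j = 3, …, 2.

Pick v_3 = (1, 0, 0)ᵀ.
Then v_2 = N · v_3 = (4, 3, 10)ᵀ.
Then v_1 = N · v_2 = (0, -4, 8)ᵀ.

Sanity check: (A − (-5)·I) v_1 = (0, 0, 0)ᵀ = 0. ✓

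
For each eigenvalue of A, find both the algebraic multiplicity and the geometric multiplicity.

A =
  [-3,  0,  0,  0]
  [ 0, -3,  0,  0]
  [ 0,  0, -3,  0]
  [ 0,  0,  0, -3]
λ = -3: alg = 4, geom = 4

Step 1 — factor the characteristic polynomial to read off the algebraic multiplicities:
  χ_A(x) = (x + 3)^4

Step 2 — compute geometric multiplicities via the rank-nullity identity g(λ) = n − rank(A − λI):
  rank(A − (-3)·I) = 0, so dim ker(A − (-3)·I) = n − 0 = 4

Summary:
  λ = -3: algebraic multiplicity = 4, geometric multiplicity = 4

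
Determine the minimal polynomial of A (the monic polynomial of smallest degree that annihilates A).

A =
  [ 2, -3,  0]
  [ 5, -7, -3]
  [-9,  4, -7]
x^3 + 12*x^2 + 48*x + 64

The characteristic polynomial is χ_A(x) = (x + 4)^3, so the eigenvalues are known. The minimal polynomial is
  m_A(x) = Π_λ (x − λ)^{k_λ}
where k_λ is the size of the *largest* Jordan block for λ (equivalently, the smallest k with (A − λI)^k v = 0 for every generalised eigenvector v of λ).

  λ = -4: largest Jordan block has size 3, contributing (x + 4)^3

So m_A(x) = (x + 4)^3 = x^3 + 12*x^2 + 48*x + 64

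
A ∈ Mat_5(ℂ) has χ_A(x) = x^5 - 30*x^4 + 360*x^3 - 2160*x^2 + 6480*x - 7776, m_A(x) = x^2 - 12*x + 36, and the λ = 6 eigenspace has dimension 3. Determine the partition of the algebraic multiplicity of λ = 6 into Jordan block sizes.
Block sizes for λ = 6: [2, 2, 1]

Step 1 — from the characteristic polynomial, algebraic multiplicity of λ = 6 is 5. From dim ker(A − (6)·I) = 3, there are exactly 3 Jordan blocks for λ = 6.
Step 2 — from the minimal polynomial, the factor (x − 6)^2 tells us the largest block for λ = 6 has size 2.
Step 3 — with total size 5, 3 blocks, and largest block 2, the block sizes (in nonincreasing order) are [2, 2, 1].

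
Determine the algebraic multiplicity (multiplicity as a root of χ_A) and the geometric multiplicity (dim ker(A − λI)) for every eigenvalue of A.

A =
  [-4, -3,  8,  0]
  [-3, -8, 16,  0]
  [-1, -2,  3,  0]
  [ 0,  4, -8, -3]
λ = -3: alg = 4, geom = 2

Step 1 — factor the characteristic polynomial to read off the algebraic multiplicities:
  χ_A(x) = (x + 3)^4

Step 2 — compute geometric multiplicities via the rank-nullity identity g(λ) = n − rank(A − λI):
  rank(A − (-3)·I) = 2, so dim ker(A − (-3)·I) = n − 2 = 2

Summary:
  λ = -3: algebraic multiplicity = 4, geometric multiplicity = 2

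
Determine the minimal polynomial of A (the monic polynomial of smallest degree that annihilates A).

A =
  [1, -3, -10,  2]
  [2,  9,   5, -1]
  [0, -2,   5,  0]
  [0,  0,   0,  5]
x^3 - 15*x^2 + 75*x - 125

The characteristic polynomial is χ_A(x) = (x - 5)^4, so the eigenvalues are known. The minimal polynomial is
  m_A(x) = Π_λ (x − λ)^{k_λ}
where k_λ is the size of the *largest* Jordan block for λ (equivalently, the smallest k with (A − λI)^k v = 0 for every generalised eigenvector v of λ).

  λ = 5: largest Jordan block has size 3, contributing (x − 5)^3

So m_A(x) = (x - 5)^3 = x^3 - 15*x^2 + 75*x - 125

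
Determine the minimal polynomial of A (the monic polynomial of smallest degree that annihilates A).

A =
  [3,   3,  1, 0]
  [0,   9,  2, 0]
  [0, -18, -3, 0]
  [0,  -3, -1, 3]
x^2 - 6*x + 9

The characteristic polynomial is χ_A(x) = (x - 3)^4, so the eigenvalues are known. The minimal polynomial is
  m_A(x) = Π_λ (x − λ)^{k_λ}
where k_λ is the size of the *largest* Jordan block for λ (equivalently, the smallest k with (A − λI)^k v = 0 for every generalised eigenvector v of λ).

  λ = 3: largest Jordan block has size 2, contributing (x − 3)^2

So m_A(x) = (x - 3)^2 = x^2 - 6*x + 9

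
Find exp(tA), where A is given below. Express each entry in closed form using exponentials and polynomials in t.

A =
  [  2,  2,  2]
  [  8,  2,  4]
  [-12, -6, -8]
e^{tA} =
  [2 - exp(-2*t), 1 - exp(-2*t), 1 - exp(-2*t)]
  [4 - 4*exp(-2*t), 2 - exp(-2*t), 2 - 2*exp(-2*t)]
  [-6 + 6*exp(-2*t), -3 + 3*exp(-2*t), -3 + 4*exp(-2*t)]

Strategy: write A = P · J · P⁻¹ where J is a Jordan canonical form, so e^{tA} = P · e^{tJ} · P⁻¹, and e^{tJ} can be computed block-by-block.

A has Jordan form
J =
  [-2,  0, 0]
  [ 0, -2, 0]
  [ 0,  0, 0]
(up to reordering of blocks).

Per-block formulas:
  For a 1×1 block at λ = 0: exp(t · [0]) = [e^(0t)].
  For a 1×1 block at λ = -2: exp(t · [-2]) = [e^(-2t)].

After assembling e^{tJ} and conjugating by P, we get:

e^{tA} =
  [2 - exp(-2*t), 1 - exp(-2*t), 1 - exp(-2*t)]
  [4 - 4*exp(-2*t), 2 - exp(-2*t), 2 - 2*exp(-2*t)]
  [-6 + 6*exp(-2*t), -3 + 3*exp(-2*t), -3 + 4*exp(-2*t)]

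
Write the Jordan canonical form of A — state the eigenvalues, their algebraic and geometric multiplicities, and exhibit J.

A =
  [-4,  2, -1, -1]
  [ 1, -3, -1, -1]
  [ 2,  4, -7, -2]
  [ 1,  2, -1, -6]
J_2(-5) ⊕ J_1(-5) ⊕ J_1(-5)

The characteristic polynomial is
  det(x·I − A) = x^4 + 20*x^3 + 150*x^2 + 500*x + 625 = (x + 5)^4

Eigenvalues and multiplicities (the geometric multiplicity of λ is n − rank(A − λI), which equals the number of Jordan blocks for λ):
  λ = -5: algebraic multiplicity = 4, geometric multiplicity = 3

Determining the block sizes for each eigenvalue:
  λ = -5: 3 blocks summing to 4 forces exactly one block of size 2 and the rest size 1 → block sizes [2, 1, 1]

Assembling the blocks gives a Jordan form
J =
  [-5,  1,  0,  0]
  [ 0, -5,  0,  0]
  [ 0,  0, -5,  0]
  [ 0,  0,  0, -5]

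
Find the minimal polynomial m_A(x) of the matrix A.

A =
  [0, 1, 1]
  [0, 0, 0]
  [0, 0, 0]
x^2

The characteristic polynomial is χ_A(x) = x^3, so the eigenvalues are known. The minimal polynomial is
  m_A(x) = Π_λ (x − λ)^{k_λ}
where k_λ is the size of the *largest* Jordan block for λ (equivalently, the smallest k with (A − λI)^k v = 0 for every generalised eigenvector v of λ).

  λ = 0: largest Jordan block has size 2, contributing (x − 0)^2

So m_A(x) = x^2 = x^2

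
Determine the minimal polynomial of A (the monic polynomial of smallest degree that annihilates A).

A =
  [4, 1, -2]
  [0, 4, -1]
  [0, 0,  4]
x^3 - 12*x^2 + 48*x - 64

The characteristic polynomial is χ_A(x) = (x - 4)^3, so the eigenvalues are known. The minimal polynomial is
  m_A(x) = Π_λ (x − λ)^{k_λ}
where k_λ is the size of the *largest* Jordan block for λ (equivalently, the smallest k with (A − λI)^k v = 0 for every generalised eigenvector v of λ).

  λ = 4: largest Jordan block has size 3, contributing (x − 4)^3

So m_A(x) = (x - 4)^3 = x^3 - 12*x^2 + 48*x - 64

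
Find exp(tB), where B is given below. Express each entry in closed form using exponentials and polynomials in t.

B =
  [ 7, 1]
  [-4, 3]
e^{tB} =
  [2*t*exp(5*t) + exp(5*t), t*exp(5*t)]
  [-4*t*exp(5*t), -2*t*exp(5*t) + exp(5*t)]

Strategy: write B = P · J · P⁻¹ where J is a Jordan canonical form, so e^{tB} = P · e^{tJ} · P⁻¹, and e^{tJ} can be computed block-by-block.

B has Jordan form
J =
  [5, 1]
  [0, 5]
(up to reordering of blocks).

Per-block formulas:
  For a 2×2 Jordan block J_2(5): exp(t · J_2(5)) = e^(5t)·(I + t·N), where N is the 2×2 nilpotent shift.

After assembling e^{tJ} and conjugating by P, we get:

e^{tB} =
  [2*t*exp(5*t) + exp(5*t), t*exp(5*t)]
  [-4*t*exp(5*t), -2*t*exp(5*t) + exp(5*t)]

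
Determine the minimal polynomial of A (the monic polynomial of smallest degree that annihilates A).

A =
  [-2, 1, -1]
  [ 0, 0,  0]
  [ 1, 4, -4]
x^3 + 6*x^2 + 9*x

The characteristic polynomial is χ_A(x) = x*(x + 3)^2, so the eigenvalues are known. The minimal polynomial is
  m_A(x) = Π_λ (x − λ)^{k_λ}
where k_λ is the size of the *largest* Jordan block for λ (equivalently, the smallest k with (A − λI)^k v = 0 for every generalised eigenvector v of λ).

  λ = -3: largest Jordan block has size 2, contributing (x + 3)^2
  λ = 0: largest Jordan block has size 1, contributing (x − 0)

So m_A(x) = x*(x + 3)^2 = x^3 + 6*x^2 + 9*x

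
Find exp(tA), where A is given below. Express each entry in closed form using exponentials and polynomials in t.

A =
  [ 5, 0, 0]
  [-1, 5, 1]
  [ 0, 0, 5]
e^{tA} =
  [exp(5*t), 0, 0]
  [-t*exp(5*t), exp(5*t), t*exp(5*t)]
  [0, 0, exp(5*t)]

Strategy: write A = P · J · P⁻¹ where J is a Jordan canonical form, so e^{tA} = P · e^{tJ} · P⁻¹, and e^{tJ} can be computed block-by-block.

A has Jordan form
J =
  [5, 1, 0]
  [0, 5, 0]
  [0, 0, 5]
(up to reordering of blocks).

Per-block formulas:
  For a 2×2 Jordan block J_2(5): exp(t · J_2(5)) = e^(5t)·(I + t·N), where N is the 2×2 nilpotent shift.
  For a 1×1 block at λ = 5: exp(t · [5]) = [e^(5t)].

After assembling e^{tJ} and conjugating by P, we get:

e^{tA} =
  [exp(5*t), 0, 0]
  [-t*exp(5*t), exp(5*t), t*exp(5*t)]
  [0, 0, exp(5*t)]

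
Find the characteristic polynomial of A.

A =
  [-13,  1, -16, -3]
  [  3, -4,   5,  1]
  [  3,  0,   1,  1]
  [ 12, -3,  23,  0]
x^4 + 16*x^3 + 96*x^2 + 256*x + 256

Expanding det(x·I − A) (e.g. by cofactor expansion or by noting that A is similar to its Jordan form J, which has the same characteristic polynomial as A) gives
  χ_A(x) = x^4 + 16*x^3 + 96*x^2 + 256*x + 256
which factors as (x + 4)^4. The eigenvalues (with algebraic multiplicities) are λ = -4 with multiplicity 4.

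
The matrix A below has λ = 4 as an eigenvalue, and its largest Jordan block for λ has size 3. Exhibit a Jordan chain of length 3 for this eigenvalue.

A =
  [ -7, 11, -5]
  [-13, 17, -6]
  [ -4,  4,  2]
A Jordan chain for λ = 4 of length 3:
v_1 = (-2, -2, 0)ᵀ
v_2 = (-11, -13, -4)ᵀ
v_3 = (1, 0, 0)ᵀ

Let N = A − (4)·I. We want v_3 with N^3 v_3 = 0 but N^2 v_3 ≠ 0; then v_{j-1} := N · v_j for j = 3, …, 2.

Pick v_3 = (1, 0, 0)ᵀ.
Then v_2 = N · v_3 = (-11, -13, -4)ᵀ.
Then v_1 = N · v_2 = (-2, -2, 0)ᵀ.

Sanity check: (A − (4)·I) v_1 = (0, 0, 0)ᵀ = 0. ✓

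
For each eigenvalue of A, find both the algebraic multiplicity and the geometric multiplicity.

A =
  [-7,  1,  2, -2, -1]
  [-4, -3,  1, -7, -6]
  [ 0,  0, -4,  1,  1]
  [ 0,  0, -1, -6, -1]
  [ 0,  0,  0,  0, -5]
λ = -5: alg = 5, geom = 2

Step 1 — factor the characteristic polynomial to read off the algebraic multiplicities:
  χ_A(x) = (x + 5)^5

Step 2 — compute geometric multiplicities via the rank-nullity identity g(λ) = n − rank(A − λI):
  rank(A − (-5)·I) = 3, so dim ker(A − (-5)·I) = n − 3 = 2

Summary:
  λ = -5: algebraic multiplicity = 5, geometric multiplicity = 2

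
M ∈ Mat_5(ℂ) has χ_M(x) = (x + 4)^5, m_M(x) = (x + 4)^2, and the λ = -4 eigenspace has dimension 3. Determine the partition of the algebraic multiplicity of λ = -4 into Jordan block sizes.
Block sizes for λ = -4: [2, 2, 1]

Step 1 — from the characteristic polynomial, algebraic multiplicity of λ = -4 is 5. From dim ker(M − (-4)·I) = 3, there are exactly 3 Jordan blocks for λ = -4.
Step 2 — from the minimal polynomial, the factor (x + 4)^2 tells us the largest block for λ = -4 has size 2.
Step 3 — with total size 5, 3 blocks, and largest block 2, the block sizes (in nonincreasing order) are [2, 2, 1].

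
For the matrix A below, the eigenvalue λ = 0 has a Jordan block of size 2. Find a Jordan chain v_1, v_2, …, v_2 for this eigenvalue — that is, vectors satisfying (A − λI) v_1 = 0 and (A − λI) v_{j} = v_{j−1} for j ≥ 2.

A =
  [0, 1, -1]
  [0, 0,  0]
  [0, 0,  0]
A Jordan chain for λ = 0 of length 2:
v_1 = (1, 0, 0)ᵀ
v_2 = (0, 1, 0)ᵀ

Let N = A − (0)·I. We want v_2 with N^2 v_2 = 0 but N^1 v_2 ≠ 0; then v_{j-1} := N · v_j for j = 2, …, 2.

Pick v_2 = (0, 1, 0)ᵀ.
Then v_1 = N · v_2 = (1, 0, 0)ᵀ.

Sanity check: (A − (0)·I) v_1 = (0, 0, 0)ᵀ = 0. ✓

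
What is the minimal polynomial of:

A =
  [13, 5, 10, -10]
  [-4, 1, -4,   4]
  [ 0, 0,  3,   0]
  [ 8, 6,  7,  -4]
x^3 - 10*x^2 + 33*x - 36

The characteristic polynomial is χ_A(x) = (x - 4)*(x - 3)^3, so the eigenvalues are known. The minimal polynomial is
  m_A(x) = Π_λ (x − λ)^{k_λ}
where k_λ is the size of the *largest* Jordan block for λ (equivalently, the smallest k with (A − λI)^k v = 0 for every generalised eigenvector v of λ).

  λ = 3: largest Jordan block has size 2, contributing (x − 3)^2
  λ = 4: largest Jordan block has size 1, contributing (x − 4)

So m_A(x) = (x - 4)*(x - 3)^2 = x^3 - 10*x^2 + 33*x - 36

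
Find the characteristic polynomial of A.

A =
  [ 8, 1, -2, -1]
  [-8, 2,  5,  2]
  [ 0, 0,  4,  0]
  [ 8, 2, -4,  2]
x^4 - 16*x^3 + 96*x^2 - 256*x + 256

Expanding det(x·I − A) (e.g. by cofactor expansion or by noting that A is similar to its Jordan form J, which has the same characteristic polynomial as A) gives
  χ_A(x) = x^4 - 16*x^3 + 96*x^2 - 256*x + 256
which factors as (x - 4)^4. The eigenvalues (with algebraic multiplicities) are λ = 4 with multiplicity 4.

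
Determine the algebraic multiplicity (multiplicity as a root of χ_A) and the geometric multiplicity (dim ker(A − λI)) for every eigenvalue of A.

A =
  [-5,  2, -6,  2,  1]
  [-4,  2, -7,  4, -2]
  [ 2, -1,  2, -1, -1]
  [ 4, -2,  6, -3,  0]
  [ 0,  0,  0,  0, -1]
λ = -1: alg = 5, geom = 2

Step 1 — factor the characteristic polynomial to read off the algebraic multiplicities:
  χ_A(x) = (x + 1)^5

Step 2 — compute geometric multiplicities via the rank-nullity identity g(λ) = n − rank(A − λI):
  rank(A − (-1)·I) = 3, so dim ker(A − (-1)·I) = n − 3 = 2

Summary:
  λ = -1: algebraic multiplicity = 5, geometric multiplicity = 2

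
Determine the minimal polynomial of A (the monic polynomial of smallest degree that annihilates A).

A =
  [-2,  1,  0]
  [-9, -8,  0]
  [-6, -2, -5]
x^2 + 10*x + 25

The characteristic polynomial is χ_A(x) = (x + 5)^3, so the eigenvalues are known. The minimal polynomial is
  m_A(x) = Π_λ (x − λ)^{k_λ}
where k_λ is the size of the *largest* Jordan block for λ (equivalently, the smallest k with (A − λI)^k v = 0 for every generalised eigenvector v of λ).

  λ = -5: largest Jordan block has size 2, contributing (x + 5)^2

So m_A(x) = (x + 5)^2 = x^2 + 10*x + 25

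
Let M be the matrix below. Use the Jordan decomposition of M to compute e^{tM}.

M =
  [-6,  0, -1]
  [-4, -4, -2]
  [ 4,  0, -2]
e^{tM} =
  [-2*t*exp(-4*t) + exp(-4*t), 0, -t*exp(-4*t)]
  [-4*t*exp(-4*t), exp(-4*t), -2*t*exp(-4*t)]
  [4*t*exp(-4*t), 0, 2*t*exp(-4*t) + exp(-4*t)]

Strategy: write M = P · J · P⁻¹ where J is a Jordan canonical form, so e^{tM} = P · e^{tJ} · P⁻¹, and e^{tJ} can be computed block-by-block.

M has Jordan form
J =
  [-4,  1,  0]
  [ 0, -4,  0]
  [ 0,  0, -4]
(up to reordering of blocks).

Per-block formulas:
  For a 2×2 Jordan block J_2(-4): exp(t · J_2(-4)) = e^(-4t)·(I + t·N), where N is the 2×2 nilpotent shift.
  For a 1×1 block at λ = -4: exp(t · [-4]) = [e^(-4t)].

After assembling e^{tJ} and conjugating by P, we get:

e^{tM} =
  [-2*t*exp(-4*t) + exp(-4*t), 0, -t*exp(-4*t)]
  [-4*t*exp(-4*t), exp(-4*t), -2*t*exp(-4*t)]
  [4*t*exp(-4*t), 0, 2*t*exp(-4*t) + exp(-4*t)]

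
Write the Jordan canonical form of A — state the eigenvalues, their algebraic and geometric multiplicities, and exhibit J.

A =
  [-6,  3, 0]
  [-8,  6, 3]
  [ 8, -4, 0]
J_3(0)

The characteristic polynomial is
  det(x·I − A) = x^3

Eigenvalues and multiplicities (the geometric multiplicity of λ is n − rank(A − λI), which equals the number of Jordan blocks for λ):
  λ = 0: algebraic multiplicity = 3, geometric multiplicity = 1

Determining the block sizes for each eigenvalue:
  λ = 0: one block (gm = 1), so the single block has size am = 3 → block sizes [3]

Assembling the blocks gives a Jordan form
J =
  [0, 1, 0]
  [0, 0, 1]
  [0, 0, 0]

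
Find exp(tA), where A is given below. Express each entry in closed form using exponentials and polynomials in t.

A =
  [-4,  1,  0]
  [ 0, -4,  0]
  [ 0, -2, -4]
e^{tA} =
  [exp(-4*t), t*exp(-4*t), 0]
  [0, exp(-4*t), 0]
  [0, -2*t*exp(-4*t), exp(-4*t)]

Strategy: write A = P · J · P⁻¹ where J is a Jordan canonical form, so e^{tA} = P · e^{tJ} · P⁻¹, and e^{tJ} can be computed block-by-block.

A has Jordan form
J =
  [-4,  1,  0]
  [ 0, -4,  0]
  [ 0,  0, -4]
(up to reordering of blocks).

Per-block formulas:
  For a 1×1 block at λ = -4: exp(t · [-4]) = [e^(-4t)].
  For a 2×2 Jordan block J_2(-4): exp(t · J_2(-4)) = e^(-4t)·(I + t·N), where N is the 2×2 nilpotent shift.

After assembling e^{tJ} and conjugating by P, we get:

e^{tA} =
  [exp(-4*t), t*exp(-4*t), 0]
  [0, exp(-4*t), 0]
  [0, -2*t*exp(-4*t), exp(-4*t)]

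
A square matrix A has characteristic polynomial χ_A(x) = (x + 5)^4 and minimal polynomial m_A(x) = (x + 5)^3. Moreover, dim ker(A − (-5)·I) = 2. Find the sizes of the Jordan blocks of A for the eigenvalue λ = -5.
Block sizes for λ = -5: [3, 1]

Step 1 — from the characteristic polynomial, algebraic multiplicity of λ = -5 is 4. From dim ker(A − (-5)·I) = 2, there are exactly 2 Jordan blocks for λ = -5.
Step 2 — from the minimal polynomial, the factor (x + 5)^3 tells us the largest block for λ = -5 has size 3.
Step 3 — with total size 4, 2 blocks, and largest block 3, the block sizes (in nonincreasing order) are [3, 1].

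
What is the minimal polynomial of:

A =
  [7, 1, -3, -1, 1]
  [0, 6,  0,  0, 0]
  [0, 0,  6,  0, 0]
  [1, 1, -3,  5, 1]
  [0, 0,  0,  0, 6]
x^2 - 12*x + 36

The characteristic polynomial is χ_A(x) = (x - 6)^5, so the eigenvalues are known. The minimal polynomial is
  m_A(x) = Π_λ (x − λ)^{k_λ}
where k_λ is the size of the *largest* Jordan block for λ (equivalently, the smallest k with (A − λI)^k v = 0 for every generalised eigenvector v of λ).

  λ = 6: largest Jordan block has size 2, contributing (x − 6)^2

So m_A(x) = (x - 6)^2 = x^2 - 12*x + 36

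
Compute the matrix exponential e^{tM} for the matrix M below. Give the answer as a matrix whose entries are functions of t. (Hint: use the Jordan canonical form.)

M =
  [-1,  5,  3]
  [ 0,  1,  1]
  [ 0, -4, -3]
e^{tM} =
  [exp(-t), -t^2*exp(-t) + 5*t*exp(-t), -t^2*exp(-t)/2 + 3*t*exp(-t)]
  [0, 2*t*exp(-t) + exp(-t), t*exp(-t)]
  [0, -4*t*exp(-t), -2*t*exp(-t) + exp(-t)]

Strategy: write M = P · J · P⁻¹ where J is a Jordan canonical form, so e^{tM} = P · e^{tJ} · P⁻¹, and e^{tJ} can be computed block-by-block.

M has Jordan form
J =
  [-1,  1,  0]
  [ 0, -1,  1]
  [ 0,  0, -1]
(up to reordering of blocks).

Per-block formulas:
  For a 3×3 Jordan block J_3(-1): exp(t · J_3(-1)) = e^(-1t)·(I + t·N + (t^2/2)·N^2), where N is the 3×3 nilpotent shift.

After assembling e^{tJ} and conjugating by P, we get:

e^{tM} =
  [exp(-t), -t^2*exp(-t) + 5*t*exp(-t), -t^2*exp(-t)/2 + 3*t*exp(-t)]
  [0, 2*t*exp(-t) + exp(-t), t*exp(-t)]
  [0, -4*t*exp(-t), -2*t*exp(-t) + exp(-t)]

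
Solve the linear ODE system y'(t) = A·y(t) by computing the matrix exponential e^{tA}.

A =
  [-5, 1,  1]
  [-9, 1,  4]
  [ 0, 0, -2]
e^{tA} =
  [-3*t*exp(-2*t) + exp(-2*t), t*exp(-2*t), t^2*exp(-2*t)/2 + t*exp(-2*t)]
  [-9*t*exp(-2*t), 3*t*exp(-2*t) + exp(-2*t), 3*t^2*exp(-2*t)/2 + 4*t*exp(-2*t)]
  [0, 0, exp(-2*t)]

Strategy: write A = P · J · P⁻¹ where J is a Jordan canonical form, so e^{tA} = P · e^{tJ} · P⁻¹, and e^{tJ} can be computed block-by-block.

A has Jordan form
J =
  [-2,  1,  0]
  [ 0, -2,  1]
  [ 0,  0, -2]
(up to reordering of blocks).

Per-block formulas:
  For a 3×3 Jordan block J_3(-2): exp(t · J_3(-2)) = e^(-2t)·(I + t·N + (t^2/2)·N^2), where N is the 3×3 nilpotent shift.

After assembling e^{tJ} and conjugating by P, we get:

e^{tA} =
  [-3*t*exp(-2*t) + exp(-2*t), t*exp(-2*t), t^2*exp(-2*t)/2 + t*exp(-2*t)]
  [-9*t*exp(-2*t), 3*t*exp(-2*t) + exp(-2*t), 3*t^2*exp(-2*t)/2 + 4*t*exp(-2*t)]
  [0, 0, exp(-2*t)]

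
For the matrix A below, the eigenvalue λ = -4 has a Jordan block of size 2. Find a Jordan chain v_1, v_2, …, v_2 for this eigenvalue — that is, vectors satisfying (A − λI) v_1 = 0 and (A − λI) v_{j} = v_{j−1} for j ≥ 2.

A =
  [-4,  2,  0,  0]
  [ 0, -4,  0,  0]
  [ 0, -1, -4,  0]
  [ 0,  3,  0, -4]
A Jordan chain for λ = -4 of length 2:
v_1 = (2, 0, -1, 3)ᵀ
v_2 = (0, 1, 0, 0)ᵀ

Let N = A − (-4)·I. We want v_2 with N^2 v_2 = 0 but N^1 v_2 ≠ 0; then v_{j-1} := N · v_j for j = 2, …, 2.

Pick v_2 = (0, 1, 0, 0)ᵀ.
Then v_1 = N · v_2 = (2, 0, -1, 3)ᵀ.

Sanity check: (A − (-4)·I) v_1 = (0, 0, 0, 0)ᵀ = 0. ✓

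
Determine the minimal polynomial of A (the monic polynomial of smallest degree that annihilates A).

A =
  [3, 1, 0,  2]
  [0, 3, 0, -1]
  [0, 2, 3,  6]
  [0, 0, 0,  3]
x^3 - 9*x^2 + 27*x - 27

The characteristic polynomial is χ_A(x) = (x - 3)^4, so the eigenvalues are known. The minimal polynomial is
  m_A(x) = Π_λ (x − λ)^{k_λ}
where k_λ is the size of the *largest* Jordan block for λ (equivalently, the smallest k with (A − λI)^k v = 0 for every generalised eigenvector v of λ).

  λ = 3: largest Jordan block has size 3, contributing (x − 3)^3

So m_A(x) = (x - 3)^3 = x^3 - 9*x^2 + 27*x - 27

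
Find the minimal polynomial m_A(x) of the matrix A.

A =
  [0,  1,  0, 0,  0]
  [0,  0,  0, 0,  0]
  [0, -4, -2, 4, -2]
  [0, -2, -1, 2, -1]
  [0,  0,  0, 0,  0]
x^2

The characteristic polynomial is χ_A(x) = x^5, so the eigenvalues are known. The minimal polynomial is
  m_A(x) = Π_λ (x − λ)^{k_λ}
where k_λ is the size of the *largest* Jordan block for λ (equivalently, the smallest k with (A − λI)^k v = 0 for every generalised eigenvector v of λ).

  λ = 0: largest Jordan block has size 2, contributing (x − 0)^2

So m_A(x) = x^2 = x^2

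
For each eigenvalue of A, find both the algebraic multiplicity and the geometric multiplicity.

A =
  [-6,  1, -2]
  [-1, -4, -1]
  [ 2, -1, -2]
λ = -4: alg = 3, geom = 1

Step 1 — factor the characteristic polynomial to read off the algebraic multiplicities:
  χ_A(x) = (x + 4)^3

Step 2 — compute geometric multiplicities via the rank-nullity identity g(λ) = n − rank(A − λI):
  rank(A − (-4)·I) = 2, so dim ker(A − (-4)·I) = n − 2 = 1

Summary:
  λ = -4: algebraic multiplicity = 3, geometric multiplicity = 1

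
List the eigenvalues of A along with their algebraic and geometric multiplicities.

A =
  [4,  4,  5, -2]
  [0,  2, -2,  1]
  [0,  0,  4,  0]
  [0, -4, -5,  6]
λ = 4: alg = 4, geom = 2

Step 1 — factor the characteristic polynomial to read off the algebraic multiplicities:
  χ_A(x) = (x - 4)^4

Step 2 — compute geometric multiplicities via the rank-nullity identity g(λ) = n − rank(A − λI):
  rank(A − (4)·I) = 2, so dim ker(A − (4)·I) = n − 2 = 2

Summary:
  λ = 4: algebraic multiplicity = 4, geometric multiplicity = 2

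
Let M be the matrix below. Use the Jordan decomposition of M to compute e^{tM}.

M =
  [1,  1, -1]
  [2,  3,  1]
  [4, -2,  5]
e^{tM} =
  [t^2*exp(3*t) - 2*t*exp(3*t) + exp(3*t), t*exp(3*t), t^2*exp(3*t)/2 - t*exp(3*t)]
  [2*t*exp(3*t), exp(3*t), t*exp(3*t)]
  [-2*t^2*exp(3*t) + 4*t*exp(3*t), -2*t*exp(3*t), -t^2*exp(3*t) + 2*t*exp(3*t) + exp(3*t)]

Strategy: write M = P · J · P⁻¹ where J is a Jordan canonical form, so e^{tM} = P · e^{tJ} · P⁻¹, and e^{tJ} can be computed block-by-block.

M has Jordan form
J =
  [3, 1, 0]
  [0, 3, 1]
  [0, 0, 3]
(up to reordering of blocks).

Per-block formulas:
  For a 3×3 Jordan block J_3(3): exp(t · J_3(3)) = e^(3t)·(I + t·N + (t^2/2)·N^2), where N is the 3×3 nilpotent shift.

After assembling e^{tJ} and conjugating by P, we get:

e^{tM} =
  [t^2*exp(3*t) - 2*t*exp(3*t) + exp(3*t), t*exp(3*t), t^2*exp(3*t)/2 - t*exp(3*t)]
  [2*t*exp(3*t), exp(3*t), t*exp(3*t)]
  [-2*t^2*exp(3*t) + 4*t*exp(3*t), -2*t*exp(3*t), -t^2*exp(3*t) + 2*t*exp(3*t) + exp(3*t)]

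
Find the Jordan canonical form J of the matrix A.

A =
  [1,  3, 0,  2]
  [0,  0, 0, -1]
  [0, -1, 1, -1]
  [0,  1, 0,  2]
J_3(1) ⊕ J_1(1)

The characteristic polynomial is
  det(x·I − A) = x^4 - 4*x^3 + 6*x^2 - 4*x + 1 = (x - 1)^4

Eigenvalues and multiplicities (the geometric multiplicity of λ is n − rank(A − λI), which equals the number of Jordan blocks for λ):
  λ = 1: algebraic multiplicity = 4, geometric multiplicity = 2

Determining the block sizes for each eigenvalue:
  λ = 1: with am = 4 and gm = 2, the partition is not yet determined (e.g. several partitions of 4 into 2 parts exist). Let N = A − (1)·I. Computing rank(N^1) = 2, rank(N^2) = 1, rank(N^3) = 0; the number of blocks of size ≥ j is rank(N^{j−1}) − rank(N^j), giving [2, 1, 1]. So we have 1 block(s) of size 3, 1 block(s) of size 1 → block sizes [3, 1]

Assembling the blocks gives a Jordan form
J =
  [1, 1, 0, 0]
  [0, 1, 1, 0]
  [0, 0, 1, 0]
  [0, 0, 0, 1]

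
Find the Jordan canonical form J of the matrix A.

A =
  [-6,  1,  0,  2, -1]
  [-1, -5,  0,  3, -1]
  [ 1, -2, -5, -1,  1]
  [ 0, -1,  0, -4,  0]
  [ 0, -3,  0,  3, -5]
J_3(-5) ⊕ J_1(-5) ⊕ J_1(-5)

The characteristic polynomial is
  det(x·I − A) = x^5 + 25*x^4 + 250*x^3 + 1250*x^2 + 3125*x + 3125 = (x + 5)^5

Eigenvalues and multiplicities (the geometric multiplicity of λ is n − rank(A − λI), which equals the number of Jordan blocks for λ):
  λ = -5: algebraic multiplicity = 5, geometric multiplicity = 3

Determining the block sizes for each eigenvalue:
  λ = -5: with am = 5 and gm = 3, the partition is not yet determined (e.g. several partitions of 5 into 3 parts exist). Let N = A − (-5)·I. Computing rank(N^1) = 2, rank(N^2) = 1, rank(N^3) = 0; the number of blocks of size ≥ j is rank(N^{j−1}) − rank(N^j), giving [3, 1, 1]. So we have 1 block(s) of size 3, 2 block(s) of size 1 → block sizes [3, 1, 1]

Assembling the blocks gives a Jordan form
J =
  [-5,  1,  0,  0,  0]
  [ 0, -5,  1,  0,  0]
  [ 0,  0, -5,  0,  0]
  [ 0,  0,  0, -5,  0]
  [ 0,  0,  0,  0, -5]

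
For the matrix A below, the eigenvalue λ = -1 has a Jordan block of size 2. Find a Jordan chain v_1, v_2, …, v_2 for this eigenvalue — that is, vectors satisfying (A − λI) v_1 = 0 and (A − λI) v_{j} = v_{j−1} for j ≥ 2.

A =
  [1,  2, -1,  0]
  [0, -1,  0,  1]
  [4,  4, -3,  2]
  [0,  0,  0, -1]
A Jordan chain for λ = -1 of length 2:
v_1 = (2, 0, 4, 0)ᵀ
v_2 = (1, 0, 0, 0)ᵀ

Let N = A − (-1)·I. We want v_2 with N^2 v_2 = 0 but N^1 v_2 ≠ 0; then v_{j-1} := N · v_j for j = 2, …, 2.

Pick v_2 = (1, 0, 0, 0)ᵀ.
Then v_1 = N · v_2 = (2, 0, 4, 0)ᵀ.

Sanity check: (A − (-1)·I) v_1 = (0, 0, 0, 0)ᵀ = 0. ✓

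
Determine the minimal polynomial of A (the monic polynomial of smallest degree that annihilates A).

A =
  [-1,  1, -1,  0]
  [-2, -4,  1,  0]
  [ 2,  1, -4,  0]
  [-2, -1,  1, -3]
x^2 + 6*x + 9

The characteristic polynomial is χ_A(x) = (x + 3)^4, so the eigenvalues are known. The minimal polynomial is
  m_A(x) = Π_λ (x − λ)^{k_λ}
where k_λ is the size of the *largest* Jordan block for λ (equivalently, the smallest k with (A − λI)^k v = 0 for every generalised eigenvector v of λ).

  λ = -3: largest Jordan block has size 2, contributing (x + 3)^2

So m_A(x) = (x + 3)^2 = x^2 + 6*x + 9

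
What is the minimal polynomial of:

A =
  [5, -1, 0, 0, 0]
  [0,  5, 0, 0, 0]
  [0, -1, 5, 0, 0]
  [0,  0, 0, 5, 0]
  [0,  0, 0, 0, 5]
x^2 - 10*x + 25

The characteristic polynomial is χ_A(x) = (x - 5)^5, so the eigenvalues are known. The minimal polynomial is
  m_A(x) = Π_λ (x − λ)^{k_λ}
where k_λ is the size of the *largest* Jordan block for λ (equivalently, the smallest k with (A − λI)^k v = 0 for every generalised eigenvector v of λ).

  λ = 5: largest Jordan block has size 2, contributing (x − 5)^2

So m_A(x) = (x - 5)^2 = x^2 - 10*x + 25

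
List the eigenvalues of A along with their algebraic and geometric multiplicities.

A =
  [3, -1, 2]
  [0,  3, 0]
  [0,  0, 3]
λ = 3: alg = 3, geom = 2

Step 1 — factor the characteristic polynomial to read off the algebraic multiplicities:
  χ_A(x) = (x - 3)^3

Step 2 — compute geometric multiplicities via the rank-nullity identity g(λ) = n − rank(A − λI):
  rank(A − (3)·I) = 1, so dim ker(A − (3)·I) = n − 1 = 2

Summary:
  λ = 3: algebraic multiplicity = 3, geometric multiplicity = 2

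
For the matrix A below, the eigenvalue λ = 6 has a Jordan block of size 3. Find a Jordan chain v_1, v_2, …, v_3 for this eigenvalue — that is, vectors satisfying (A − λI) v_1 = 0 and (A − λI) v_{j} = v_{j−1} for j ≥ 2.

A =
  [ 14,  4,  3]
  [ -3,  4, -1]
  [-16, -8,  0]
A Jordan chain for λ = 6 of length 3:
v_1 = (4, -2, -8)ᵀ
v_2 = (8, -3, -16)ᵀ
v_3 = (1, 0, 0)ᵀ

Let N = A − (6)·I. We want v_3 with N^3 v_3 = 0 but N^2 v_3 ≠ 0; then v_{j-1} := N · v_j for j = 3, …, 2.

Pick v_3 = (1, 0, 0)ᵀ.
Then v_2 = N · v_3 = (8, -3, -16)ᵀ.
Then v_1 = N · v_2 = (4, -2, -8)ᵀ.

Sanity check: (A − (6)·I) v_1 = (0, 0, 0)ᵀ = 0. ✓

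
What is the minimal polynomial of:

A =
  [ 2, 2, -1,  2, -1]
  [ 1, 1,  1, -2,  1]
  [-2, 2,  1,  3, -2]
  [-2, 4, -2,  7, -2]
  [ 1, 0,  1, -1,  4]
x^2 - 6*x + 9

The characteristic polynomial is χ_A(x) = (x - 3)^5, so the eigenvalues are known. The minimal polynomial is
  m_A(x) = Π_λ (x − λ)^{k_λ}
where k_λ is the size of the *largest* Jordan block for λ (equivalently, the smallest k with (A − λI)^k v = 0 for every generalised eigenvector v of λ).

  λ = 3: largest Jordan block has size 2, contributing (x − 3)^2

So m_A(x) = (x - 3)^2 = x^2 - 6*x + 9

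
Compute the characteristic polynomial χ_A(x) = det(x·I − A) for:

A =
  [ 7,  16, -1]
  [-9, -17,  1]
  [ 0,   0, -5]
x^3 + 15*x^2 + 75*x + 125

Expanding det(x·I − A) (e.g. by cofactor expansion or by noting that A is similar to its Jordan form J, which has the same characteristic polynomial as A) gives
  χ_A(x) = x^3 + 15*x^2 + 75*x + 125
which factors as (x + 5)^3. The eigenvalues (with algebraic multiplicities) are λ = -5 with multiplicity 3.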